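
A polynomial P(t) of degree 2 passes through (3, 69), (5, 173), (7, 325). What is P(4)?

115

Using the Lagrange interpolation formula with nodes 3, 5, 7:
  L_0(t) = (t - 5)(t - 7) / 8
  L_1(t) = (t - 3)(t - 7) / -4
  L_2(t) = (t - 3)(t - 5) / 8
Then P(t) = 69·L_0(t) + 173·L_1(t) + 325·L_2(t).
Expanding and collecting terms gives P(t) = 6t^2 + 4t + 3.
Evaluating at t = 4: P(4) = 115.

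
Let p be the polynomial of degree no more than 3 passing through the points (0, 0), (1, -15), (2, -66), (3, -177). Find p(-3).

Using the Lagrange interpolation formula with nodes 0, 1, 2, 3:
  L_0(x) = (x - 1)(x - 2)(x - 3) / -6
  L_1(x) = x(x - 2)(x - 3) / 2
  L_2(x) = x(x - 1)(x - 3) / -2
  L_3(x) = x(x - 1)(x - 2) / 6
Then p(x) = 0·L_0(x) - 15·L_1(x) - 66·L_2(x) - 177·L_3(x).
Expanding and collecting terms gives p(x) = -4x^3 - 6x^2 - 5x.
Evaluating at x = -3: p(-3) = 69.

69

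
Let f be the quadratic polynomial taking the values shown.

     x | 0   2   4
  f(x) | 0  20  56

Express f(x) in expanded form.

Write f(x) = ax^2 + bx + c. Substituting each data point gives a linear system:
  c = 0
  4a + 2b + c = 20
  16a + 4b + c = 56
Solving the system yields a = 2, b = 6, c = 0.
So f(x) = 2x^2 + 6x.
Check: f(0) = 0. ✓

f(x) = 2x^2 + 6x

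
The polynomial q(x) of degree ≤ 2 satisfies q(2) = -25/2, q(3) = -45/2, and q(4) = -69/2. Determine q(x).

q(x) = -x^2 - 5x + 3/2

Write q(x) = ax^2 + bx + c. Substituting each data point gives a linear system:
  4a + 2b + c = -25/2
  9a + 3b + c = -45/2
  16a + 4b + c = -69/2
Solving the system yields a = -1, b = -5, c = 3/2.
So q(x) = -x^2 - 5x + 3/2.
Check: q(2) = -25/2. ✓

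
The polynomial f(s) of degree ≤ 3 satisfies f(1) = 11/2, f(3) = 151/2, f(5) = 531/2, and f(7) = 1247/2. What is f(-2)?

Forward differences of the values at s = 1, 3, 5, 7:
  f  : 11/2  151/2  531/2  1247/2
  Δ  : 70  190  358
  Δ^2: 120  168
  Δ^3: 48
The third differences are constant, confirming degree 3.
Interpolating (Newton forward form) and evaluating at s = -2 gives f(-2) = 41/2.

41/2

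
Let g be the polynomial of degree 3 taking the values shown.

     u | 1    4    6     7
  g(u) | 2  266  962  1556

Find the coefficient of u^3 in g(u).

Write g(u) = au^3 + bu^2 + cu + d. Substituting each data point gives a linear system:
  a + b + c + d = 2
  64a + 16b + 4c + d = 266
  216a + 36b + 6c + d = 962
  343a + 49b + 7c + d = 1556
Solving the system yields a = 5, b = -3, c = -2, d = 2.
So g(u) = 5u³ - 3u² - 2u + 2.
The leading coefficient is 5.

5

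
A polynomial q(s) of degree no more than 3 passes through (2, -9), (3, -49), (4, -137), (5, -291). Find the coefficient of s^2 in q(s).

Write q(s) = as^3 + bs^2 + cs + d. Substituting each data point gives a linear system:
  8a + 4b + 2c + d = -9
  27a + 9b + 3c + d = -49
  64a + 16b + 4c + d = -137
  125a + 25b + 5c + d = -291
Solving the system yields a = -3, b = 3, c = 2, d = -1.
So q(s) = -3s^3 + 3s^2 + 2s - 1.
The coefficient of s^2 is 3.

3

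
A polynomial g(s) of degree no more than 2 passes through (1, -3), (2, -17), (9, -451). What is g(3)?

Write g(s) = as^2 + bs + c. Substituting each data point gives a linear system:
  a + b + c = -3
  4a + 2b + c = -17
  81a + 9b + c = -451
Solving the system yields a = -6, b = 4, c = -1.
So g(s) = -6s^2 + 4s - 1.
Then g(3) = -43.

-43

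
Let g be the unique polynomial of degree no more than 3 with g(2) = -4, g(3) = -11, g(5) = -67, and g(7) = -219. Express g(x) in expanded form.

g(x) = -x^3 + 3x^2 - 3x - 2

Using the Lagrange interpolation formula with nodes 2, 3, 5, 7:
  L_0(x) = (x - 3)(x - 5)(x - 7) / -15
  L_1(x) = (x - 2)(x - 5)(x - 7) / 8
  L_2(x) = (x - 2)(x - 3)(x - 7) / -12
  L_3(x) = (x - 2)(x - 3)(x - 5) / 40
Then g(x) = -4·L_0(x) - 11·L_1(x) - 67·L_2(x) - 219·L_3(x).
Expanding and collecting terms gives g(x) = -x^3 + 3x^2 - 3x - 2.
Check: g(7) = -219. ✓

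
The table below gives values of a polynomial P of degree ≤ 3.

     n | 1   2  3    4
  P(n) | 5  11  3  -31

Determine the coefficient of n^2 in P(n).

5

Write P(n) = an^3 + bn^2 + cn + d. Substituting each data point gives a linear system:
  a + b + c + d = 5
  8a + 4b + 2c + d = 11
  27a + 9b + 3c + d = 3
  64a + 16b + 4c + d = -31
Solving the system yields a = -2, b = 5, c = 5, d = -3.
So P(n) = -2n³ + 5n² + 5n - 3.
The coefficient of n^2 is 5.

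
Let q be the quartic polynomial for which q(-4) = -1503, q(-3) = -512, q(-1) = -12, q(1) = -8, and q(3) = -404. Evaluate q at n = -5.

Using the Lagrange interpolation formula with nodes -4, -3, -1, 1, 3:
  L_0(n) = (n + 3)(n + 1)(n - 1)(n - 3) / 105
  L_1(n) = (n + 4)(n + 1)(n - 1)(n - 3) / -48
  L_2(n) = (n + 4)(n + 3)(n - 1)(n - 3) / 48
  L_3(n) = (n + 4)(n + 3)(n + 1)(n - 3) / -80
  L_4(n) = (n + 4)(n + 3)(n + 1)(n - 1) / 336
Then q(n) = -1503·L_0(n) - 512·L_1(n) - 12·L_2(n) - 8·L_3(n) - 404·L_4(n).
Expanding and collecting terms gives q(n) = -5n^4 + 2n^3 - 6n^2 + 1.
Evaluating at n = -5: q(-5) = -3524.

-3524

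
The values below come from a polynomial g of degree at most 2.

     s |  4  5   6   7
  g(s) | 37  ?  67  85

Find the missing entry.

On equispaced nodes a degree-2 polynomial has vanishing third forward difference, so
  - g(4) + 3·g(5) - 3·g(6) + g(7) = 0.
Substituting the known values and solving for g(5):
  3·g(5) = 153
  g(5) = 51.

51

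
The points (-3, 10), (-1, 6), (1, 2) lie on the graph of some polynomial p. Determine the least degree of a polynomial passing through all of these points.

1

Forward differences of the values at x = -3, -1, 1:
  p  : 10  6  2
  Δ  : -4  -4
  Δ^2: 0
The first differences are constant (-4) and nonzero, while all higher differences vanish, so the minimal degree is 1.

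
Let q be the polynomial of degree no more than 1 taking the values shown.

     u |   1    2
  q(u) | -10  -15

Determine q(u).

q(u) = -5u - 5

Write q(u) = au + b. Substituting each data point gives a linear system:
  a + b = -10
  2a + b = -15
Solving the system yields a = -5, b = -5.
So q(u) = -5u - 5.
Check: q(1) = -10. ✓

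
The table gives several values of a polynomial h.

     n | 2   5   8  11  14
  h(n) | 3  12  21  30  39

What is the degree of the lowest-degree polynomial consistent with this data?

Forward differences of the values at n = 2, 5, 8, 11, 14:
  h  : 3  12  21  30  39
  Δ  : 9  9  9  9
  Δ^2: 0  0  0
  Δ^3: 0  0
  Δ^4: 0
The first differences are constant (9) and nonzero, while all higher differences vanish, so the minimal degree is 1.

1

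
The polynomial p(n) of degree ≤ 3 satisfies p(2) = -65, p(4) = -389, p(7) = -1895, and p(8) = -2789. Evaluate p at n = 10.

Write p(n) = an^3 + bn^2 + cn + d. Substituting each data point gives a linear system:
  8a + 4b + 2c + d = -65
  64a + 16b + 4c + d = -389
  343a + 49b + 7c + d = -1895
  512a + 64b + 8c + d = -2789
Solving the system yields a = -5, b = -3, c = -4, d = -5.
So p(n) = -5n³ - 3n² - 4n - 5.
Then p(10) = -5345.

-5345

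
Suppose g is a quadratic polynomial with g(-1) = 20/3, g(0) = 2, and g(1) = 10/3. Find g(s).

Write g(s) = as^2 + bs + c. Substituting each data point gives a linear system:
  a - b + c = 20/3
  c = 2
  a + b + c = 10/3
Solving the system yields a = 3, b = -5/3, c = 2.
So g(s) = 3s^2 - (5/3)s + 2.
Check: g(1) = 10/3. ✓

g(s) = 3s^2 - (5/3)s + 2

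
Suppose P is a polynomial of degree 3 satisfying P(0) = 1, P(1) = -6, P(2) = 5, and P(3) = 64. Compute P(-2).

Forward differences of the values at t = 0, 1, 2, 3:
  P  : 1  -6  5  64
  Δ  : -7  11  59
  Δ^2: 18  48
  Δ^3: 30
The third differences are constant, confirming degree 3.
Interpolating (Newton forward form) and evaluating at t = -2 gives P(-2) = -51.

-51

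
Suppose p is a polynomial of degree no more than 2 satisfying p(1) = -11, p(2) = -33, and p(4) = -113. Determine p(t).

p(t) = -6t^2 - 4t - 1

Write p(t) = at^2 + bt + c. Substituting each data point gives a linear system:
  a + b + c = -11
  4a + 2b + c = -33
  16a + 4b + c = -113
Solving the system yields a = -6, b = -4, c = -1.
So p(t) = -6t^2 - 4t - 1.
Check: p(1) = -11. ✓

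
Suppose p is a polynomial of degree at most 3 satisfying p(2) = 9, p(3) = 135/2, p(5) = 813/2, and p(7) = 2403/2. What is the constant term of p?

Write p(u) = au^3 + bu^2 + cu + d. Substituting each data point gives a linear system:
  8a + 4b + 2c + d = 9
  27a + 9b + 3c + d = 135/2
  125a + 25b + 5c + d = 813/2
  343a + 49b + 7c + d = 2403/2
Solving the system yields a = 4, b = -3, c = -5/2, d = -6.
So p(u) = 4u³ - 3u² - (5/2)u - 6.
The constant term is -6.

-6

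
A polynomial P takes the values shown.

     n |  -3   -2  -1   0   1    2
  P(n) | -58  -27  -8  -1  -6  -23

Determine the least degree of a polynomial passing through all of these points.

Forward differences of the values at n = -3, -2, -1, 0, 1, 2:
  P  : -58  -27  -8  -1  -6  -23
  Δ  : 31  19  7  -5  -17
  Δ^2: -12  -12  -12  -12
  Δ^3: 0  0  0
  Δ^4: 0  0
  Δ^5: 0
The second differences are constant (-12) and nonzero, while all higher differences vanish, so the minimal degree is 2.

2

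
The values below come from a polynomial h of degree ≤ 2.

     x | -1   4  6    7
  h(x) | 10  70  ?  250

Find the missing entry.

The 3 known points determine the degree-2 polynomial uniquely.
Write h(x) = ax^2 + bx + c. Substituting each data point gives a linear system:
  a - b + c = 10
  16a + 4b + c = 70
  49a + 7b + c = 250
Solving the system yields a = 6, b = -6, c = -2.
So h(x) = 6x² - 6x - 2.
Then h(6) = 178.

178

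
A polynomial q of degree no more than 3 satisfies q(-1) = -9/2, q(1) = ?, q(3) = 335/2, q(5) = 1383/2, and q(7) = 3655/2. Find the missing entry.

The 4 known points determine the degree-3 polynomial uniquely.
Write q(s) = as^3 + bs^2 + cs + d. Substituting each data point gives a linear system:
  -a + b - c + d = -9/2
  27a + 9b + 3c + d = 335/2
  125a + 25b + 5c + d = 1383/2
  343a + 49b + 7c + d = 3655/2
Solving the system yields a = 5, b = 3/2, c = 5, d = 4.
So q(s) = 5s³ + (3/2)s² + 5s + 4.
Then q(1) = 31/2.

31/2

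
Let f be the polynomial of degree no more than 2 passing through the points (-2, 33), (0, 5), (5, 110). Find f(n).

f(n) = 5n^2 - 4n + 5

Using the Lagrange interpolation formula with nodes -2, 0, 5:
  L_0(n) = n(n - 5) / 14
  L_1(n) = (n + 2)(n - 5) / -10
  L_2(n) = (n + 2)n / 35
Then f(n) = 33·L_0(n) + 5·L_1(n) + 110·L_2(n).
Expanding and collecting terms gives f(n) = 5n^2 - 4n + 5.
Check: f(-2) = 33. ✓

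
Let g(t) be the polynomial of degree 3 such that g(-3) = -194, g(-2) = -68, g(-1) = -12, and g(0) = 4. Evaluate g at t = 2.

36

Using the Lagrange interpolation formula with nodes -3, -2, -1, 0:
  L_0(t) = (t + 2)(t + 1)t / -6
  L_1(t) = (t + 3)(t + 1)t / 2
  L_2(t) = (t + 3)(t + 2)t / -2
  L_3(t) = (t + 3)(t + 2)(t + 1) / 6
Then g(t) = -194·L_0(t) - 68·L_1(t) - 12·L_2(t) + 4·L_3(t).
Expanding and collecting terms gives g(t) = 5t³ - 5t² + 6t + 4.
Evaluating at t = 2: g(2) = 36.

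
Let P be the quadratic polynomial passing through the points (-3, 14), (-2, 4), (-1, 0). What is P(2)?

Forward differences of the values at x = -3, -2, -1:
  P  : 14  4  0
  Δ  : -10  -4
  Δ^2: 6
The second differences are constant, confirming degree 2.
Interpolating (Newton forward form) and evaluating at x = 2 gives P(2) = 24.

24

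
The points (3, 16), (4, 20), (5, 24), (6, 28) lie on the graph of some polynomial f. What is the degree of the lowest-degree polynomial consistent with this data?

Forward differences of the values at n = 3, 4, 5, 6:
  f  : 16  20  24  28
  Δ  : 4  4  4
  Δ^2: 0  0
  Δ^3: 0
The first differences are constant (4) and nonzero, while all higher differences vanish, so the minimal degree is 1.

1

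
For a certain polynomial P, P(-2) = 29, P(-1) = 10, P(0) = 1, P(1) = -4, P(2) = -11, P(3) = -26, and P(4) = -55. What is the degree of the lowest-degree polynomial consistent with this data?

Forward differences of the values at t = -2, -1, 0, 1, 2, 3, 4:
  P  : 29  10  1  -4  -11  -26  -55
  Δ  : -19  -9  -5  -7  -15  -29
  Δ^2: 10  4  -2  -8  -14
  Δ^3: -6  -6  -6  -6
  Δ^4: 0  0  0
  Δ^5: 0  0
  Δ^6: 0
The third differences are constant (-6) and nonzero, while all higher differences vanish, so the minimal degree is 3.

3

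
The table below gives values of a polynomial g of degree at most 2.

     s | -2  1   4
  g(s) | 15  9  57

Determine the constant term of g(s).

Write g(s) = as^2 + bs + c. Substituting each data point gives a linear system:
  4a - 2b + c = 15
  a + b + c = 9
  16a + 4b + c = 57
Solving the system yields a = 3, b = 1, c = 5.
So g(s) = 3s^2 + s + 5.
The constant term is 5.

5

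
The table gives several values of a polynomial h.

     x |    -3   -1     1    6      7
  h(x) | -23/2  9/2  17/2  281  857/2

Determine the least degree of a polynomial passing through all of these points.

Divided differences on the nodes -3, -1, 1, 6, 7:
  order 0: -23/2  9/2  17/2  281  857/2
  order 1: 8  2  109/2  295/2
  order 2: -3/2  15/2  31/2
  order 3: 1  1
  order 4: 0
The order-3 divided differences are all 1 (nonzero) and every higher order vanishes, so the data lies on a polynomial of degree exactly 3.

3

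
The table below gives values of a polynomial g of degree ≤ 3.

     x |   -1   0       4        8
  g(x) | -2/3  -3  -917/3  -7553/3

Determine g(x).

Write g(x) = ax^3 + bx^2 + cx + d. Substituting each data point gives a linear system:
  -a + b - c + d = -2/3
  d = -3
  64a + 16b + 4c + d = -917/3
  512a + 64b + 8c + d = -7553/3
Solving the system yields a = -5, b = 1/3, c = 3, d = -3.
So g(x) = -5x^3 + (1/3)x^2 + 3x - 3.
Check: g(8) = -7553/3. ✓

g(x) = -5x^3 + (1/3)x^2 + 3x - 3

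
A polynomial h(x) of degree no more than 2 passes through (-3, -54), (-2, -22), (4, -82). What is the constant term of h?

Write h(x) = ax^2 + bx + c. Substituting each data point gives a linear system:
  9a - 3b + c = -54
  4a - 2b + c = -22
  16a + 4b + c = -82
Solving the system yields a = -6, b = 2, c = 6.
So h(x) = -6x^2 + 2x + 6.
The constant term is 6.

6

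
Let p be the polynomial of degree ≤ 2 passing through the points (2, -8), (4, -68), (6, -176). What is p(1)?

Forward differences of the values at n = 2, 4, 6:
  p  : -8  -68  -176
  Δ  : -60  -108
  Δ^2: -48
The second differences are constant, confirming degree 2.
Interpolating (Newton forward form) and evaluating at n = 1 gives p(1) = 4.

4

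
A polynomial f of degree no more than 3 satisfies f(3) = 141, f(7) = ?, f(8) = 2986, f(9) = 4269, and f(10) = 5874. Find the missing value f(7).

The 4 known points determine the degree-3 polynomial uniquely.
Write f(t) = at^3 + bt^2 + ct + d. Substituting each data point gives a linear system:
  27a + 9b + 3c + d = 141
  512a + 64b + 8c + d = 2986
  729a + 81b + 9c + d = 4269
  1000a + 100b + 10c + d = 5874
Solving the system yields a = 6, b = -1, c = -2, d = -6.
So f(t) = 6t^3 - t^2 - 2t - 6.
Then f(7) = 1989.

1989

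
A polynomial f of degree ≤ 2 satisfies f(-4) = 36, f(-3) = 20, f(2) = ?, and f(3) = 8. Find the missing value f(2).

The 3 known points determine the degree-2 polynomial uniquely.
Write f(s) = as^2 + bs + c. Substituting each data point gives a linear system:
  16a - 4b + c = 36
  9a - 3b + c = 20
  9a + 3b + c = 8
Solving the system yields a = 2, b = -2, c = -4.
So f(s) = 2s^2 - 2s - 4.
Then f(2) = 0.

0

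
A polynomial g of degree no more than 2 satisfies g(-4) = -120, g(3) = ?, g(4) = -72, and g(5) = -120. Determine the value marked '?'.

-36

The 3 known points determine the degree-2 polynomial uniquely.
Write g(n) = an^2 + bn + c. Substituting each data point gives a linear system:
  16a - 4b + c = -120
  16a + 4b + c = -72
  25a + 5b + c = -120
Solving the system yields a = -6, b = 6, c = 0.
So g(n) = -6n^2 + 6n.
Then g(3) = -36.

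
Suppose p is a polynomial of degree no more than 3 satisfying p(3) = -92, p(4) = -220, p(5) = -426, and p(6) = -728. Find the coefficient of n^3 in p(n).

-3

Write p(n) = an^3 + bn^2 + cn + d. Substituting each data point gives a linear system:
  27a + 9b + 3c + d = -92
  64a + 16b + 4c + d = -220
  125a + 25b + 5c + d = -426
  216a + 36b + 6c + d = -728
Solving the system yields a = -3, b = -3, c = 4, d = 4.
So p(n) = -3n^3 - 3n^2 + 4n + 4.
The leading coefficient is -3.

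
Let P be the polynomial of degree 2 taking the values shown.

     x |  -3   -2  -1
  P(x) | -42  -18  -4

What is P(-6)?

Forward differences of the values at x = -3, -2, -1:
  P  : -42  -18  -4
  Δ  : 24  14
  Δ^2: -10
The second differences are constant, confirming degree 2.
Interpolating (Newton forward form) and evaluating at x = -6 gives P(-6) = -174.

-174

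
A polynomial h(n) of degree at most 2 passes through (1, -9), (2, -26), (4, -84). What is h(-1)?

Using the Lagrange interpolation formula with nodes 1, 2, 4:
  L_0(n) = (n - 2)(n - 4) / 3
  L_1(n) = (n - 1)(n - 4) / -2
  L_2(n) = (n - 1)(n - 2) / 6
Then h(n) = -9·L_0(n) - 26·L_1(n) - 84·L_2(n).
Expanding and collecting terms gives h(n) = -4n^2 - 5n.
Evaluating at n = -1: h(-1) = 1.

1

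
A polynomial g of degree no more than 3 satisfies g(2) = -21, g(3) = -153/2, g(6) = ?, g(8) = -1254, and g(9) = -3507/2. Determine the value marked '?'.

The 4 known points determine the degree-3 polynomial uniquely.
Write g(t) = at^3 + bt^2 + ct + d. Substituting each data point gives a linear system:
  8a + 4b + 2c + d = -21
  27a + 9b + 3c + d = -153/2
  512a + 64b + 8c + d = -1254
  729a + 81b + 9c + d = -3507/2
Solving the system yields a = -2, b = -4, c = 5/2, d = 6.
So g(t) = -2t^3 - 4t^2 + (5/2)t + 6.
Then g(6) = -555.

-555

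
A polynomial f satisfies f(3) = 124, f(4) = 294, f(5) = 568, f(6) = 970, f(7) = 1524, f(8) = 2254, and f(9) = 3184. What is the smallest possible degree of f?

Forward differences of the values at x = 3, 4, 5, 6, 7, 8, 9:
  f  : 124  294  568  970  1524  2254  3184
  Δ  : 170  274  402  554  730  930
  Δ^2: 104  128  152  176  200
  Δ^3: 24  24  24  24
  Δ^4: 0  0  0
  Δ^5: 0  0
  Δ^6: 0
The third differences are constant (24) and nonzero, while all higher differences vanish, so the minimal degree is 3.

3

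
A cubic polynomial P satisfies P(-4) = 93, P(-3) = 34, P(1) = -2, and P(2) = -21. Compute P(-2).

Using the Lagrange interpolation formula with nodes -4, -3, 1, 2:
  L_0(u) = (u + 3)(u - 1)(u - 2) / -30
  L_1(u) = (u + 4)(u - 1)(u - 2) / 20
  L_2(u) = (u + 4)(u + 3)(u - 2) / -20
  L_3(u) = (u + 4)(u + 3)(u - 1) / 30
Then P(u) = 93·L_0(u) + 34·L_1(u) - 2·L_2(u) - 21·L_3(u).
Expanding and collecting terms gives P(u) = -2u^3 - 2u^2 + u + 1.
Evaluating at u = -2: P(-2) = 7.

7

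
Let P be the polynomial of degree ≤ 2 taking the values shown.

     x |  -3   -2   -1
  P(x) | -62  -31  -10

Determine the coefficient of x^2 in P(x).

Write P(x) = ax^2 + bx + c. Substituting each data point gives a linear system:
  9a - 3b + c = -62
  4a - 2b + c = -31
  a - b + c = -10
Solving the system yields a = -5, b = 6, c = 1.
So P(x) = -5x^2 + 6x + 1.
The leading coefficient is -5.

-5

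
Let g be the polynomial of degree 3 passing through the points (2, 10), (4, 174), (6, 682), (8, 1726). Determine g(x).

Using the Lagrange interpolation formula with nodes 2, 4, 6, 8:
  L_0(x) = (x - 4)(x - 6)(x - 8) / -48
  L_1(x) = (x - 2)(x - 6)(x - 8) / 16
  L_2(x) = (x - 2)(x - 4)(x - 8) / -16
  L_3(x) = (x - 2)(x - 4)(x - 6) / 48
Then g(x) = 10·L_0(x) + 174·L_1(x) + 682·L_2(x) + 1726·L_3(x).
Expanding and collecting terms gives g(x) = 4x^3 - 5x^2 - 2.
Check: g(6) = 682. ✓

g(x) = 4x^3 - 5x^2 - 2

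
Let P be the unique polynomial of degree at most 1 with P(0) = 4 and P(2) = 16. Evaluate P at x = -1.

Using the Lagrange interpolation formula with nodes 0, 2:
  L_0(x) = (x - 2) / -2
  L_1(x) = x / 2
Then P(x) = 4·L_0(x) + 16·L_1(x).
Expanding and collecting terms gives P(x) = 6x + 4.
Evaluating at x = -1: P(-1) = -2.

-2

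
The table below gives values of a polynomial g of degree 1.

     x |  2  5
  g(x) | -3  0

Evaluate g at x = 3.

-2

Write g(x) = ax + b. Substituting each data point gives a linear system:
  2a + b = -3
  5a + b = 0
Solving the system yields a = 1, b = -5.
So g(x) = x - 5.
Then g(3) = -2.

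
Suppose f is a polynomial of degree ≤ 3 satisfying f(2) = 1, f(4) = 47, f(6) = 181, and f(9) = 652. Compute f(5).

100

Write f(u) = au^3 + bu^2 + cu + d. Substituting each data point gives a linear system:
  8a + 4b + 2c + d = 1
  64a + 16b + 4c + d = 47
  216a + 36b + 6c + d = 181
  729a + 81b + 9c + d = 652
Solving the system yields a = 1, b = -1, c = 1, d = -5.
So f(u) = u^3 - u^2 + u - 5.
Then f(5) = 100.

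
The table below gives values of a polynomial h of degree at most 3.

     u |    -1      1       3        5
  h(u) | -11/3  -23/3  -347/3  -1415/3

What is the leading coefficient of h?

-3

Write h(u) = au^3 + bu^2 + cu + d. Substituting each data point gives a linear system:
  -a + b - c + d = -11/3
  a + b + c + d = -23/3
  27a + 9b + 3c + d = -347/3
  125a + 25b + 5c + d = -1415/3
Solving the system yields a = -3, b = -4, c = 1, d = -5/3.
So h(u) = -3u^3 - 4u^2 + u - 5/3.
The leading coefficient is -3.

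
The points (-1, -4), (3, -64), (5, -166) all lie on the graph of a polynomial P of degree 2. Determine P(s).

P(s) = -6s^2 - 3s - 1

Using the Lagrange interpolation formula with nodes -1, 3, 5:
  L_0(s) = (s - 3)(s - 5) / 24
  L_1(s) = (s + 1)(s - 5) / -8
  L_2(s) = (s + 1)(s - 3) / 12
Then P(s) = -4·L_0(s) - 64·L_1(s) - 166·L_2(s).
Expanding and collecting terms gives P(s) = -6s^2 - 3s - 1.
Check: P(-1) = -4. ✓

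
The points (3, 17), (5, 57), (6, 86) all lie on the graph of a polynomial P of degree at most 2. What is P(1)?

Write P(t) = at^2 + bt + c. Substituting each data point gives a linear system:
  9a + 3b + c = 17
  25a + 5b + c = 57
  36a + 6b + c = 86
Solving the system yields a = 3, b = -4, c = 2.
So P(t) = 3t^2 - 4t + 2.
Then P(1) = 1.

1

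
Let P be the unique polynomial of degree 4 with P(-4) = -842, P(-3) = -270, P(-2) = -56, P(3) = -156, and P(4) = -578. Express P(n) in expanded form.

Write P(n) = an^4 + bn^3 + cn^2 + dn + e. Substituting each data point gives a linear system:
  256a - 64b + 16c - 4d + e = -842
  81a - 27b + 9c - 3d + e = -270
  16a - 8b + 4c - 2d + e = -56
  81a + 27b + 9c + 3d + e = -156
  256a + 64b + 16c + 4d + e = -578
Solving the system yields a = -3, b = 2, c = 4, d = 1, e = -6.
So P(n) = -3n^4 + 2n^3 + 4n^2 + n - 6.
Check: P(-4) = -842. ✓

P(n) = -3n^4 + 2n^3 + 4n^2 + n - 6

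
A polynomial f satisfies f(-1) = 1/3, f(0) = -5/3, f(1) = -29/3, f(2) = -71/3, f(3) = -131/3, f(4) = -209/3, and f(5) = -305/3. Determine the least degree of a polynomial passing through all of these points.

Forward differences of the values at n = -1, 0, 1, 2, 3, 4, 5:
  f  : 1/3  -5/3  -29/3  -71/3  -131/3  -209/3  -305/3
  Δ  : -2  -8  -14  -20  -26  -32
  Δ^2: -6  -6  -6  -6  -6
  Δ^3: 0  0  0  0
  Δ^4: 0  0  0
  Δ^5: 0  0
  Δ^6: 0
The second differences are constant (-6) and nonzero, while all higher differences vanish, so the minimal degree is 2.

2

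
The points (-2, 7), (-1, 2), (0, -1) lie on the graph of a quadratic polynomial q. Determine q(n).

q(n) = n^2 - 2n - 1

Write q(n) = an^2 + bn + c. Substituting each data point gives a linear system:
  4a - 2b + c = 7
  a - b + c = 2
  c = -1
Solving the system yields a = 1, b = -2, c = -1.
So q(n) = n^2 - 2n - 1.
Check: q(-1) = 2. ✓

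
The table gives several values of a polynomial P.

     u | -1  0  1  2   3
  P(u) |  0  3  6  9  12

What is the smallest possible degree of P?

Forward differences of the values at u = -1, 0, 1, 2, 3:
  P  : 0  3  6  9  12
  Δ  : 3  3  3  3
  Δ^2: 0  0  0
  Δ^3: 0  0
  Δ^4: 0
The first differences are constant (3) and nonzero, while all higher differences vanish, so the minimal degree is 1.

1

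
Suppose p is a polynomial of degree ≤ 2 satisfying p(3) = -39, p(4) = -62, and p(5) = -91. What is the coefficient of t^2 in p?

-3

Write p(t) = at^2 + bt + c. Substituting each data point gives a linear system:
  9a + 3b + c = -39
  16a + 4b + c = -62
  25a + 5b + c = -91
Solving the system yields a = -3, b = -2, c = -6.
So p(t) = -3t^2 - 2t - 6.
The leading coefficient is -3.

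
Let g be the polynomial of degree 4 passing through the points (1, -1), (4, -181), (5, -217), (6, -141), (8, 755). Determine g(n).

Using the Lagrange interpolation formula with nodes 1, 4, 5, 6, 8:
  L_0(n) = (n - 4)(n - 5)(n - 6)(n - 8) / 420
  L_1(n) = (n - 1)(n - 5)(n - 6)(n - 8) / -24
  L_2(n) = (n - 1)(n - 4)(n - 6)(n - 8) / 12
  L_3(n) = (n - 1)(n - 4)(n - 5)(n - 8) / -20
  L_4(n) = (n - 1)(n - 4)(n - 5)(n - 6) / 168
Then g(n) = -1·L_0(n) - 181·L_1(n) - 217·L_2(n) - 141·L_3(n) + 755·L_4(n).
Expanding and collecting terms gives g(n) = n⁴ - 6n³ - 5n² + 6n + 3.
Check: g(5) = -217. ✓

g(n) = n^4 - 6n^3 - 5n^2 + 6n + 3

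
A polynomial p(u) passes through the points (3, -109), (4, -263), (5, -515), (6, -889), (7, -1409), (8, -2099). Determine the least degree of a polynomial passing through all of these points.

3

Forward differences of the values at u = 3, 4, 5, 6, 7, 8:
  p  : -109  -263  -515  -889  -1409  -2099
  Δ  : -154  -252  -374  -520  -690
  Δ^2: -98  -122  -146  -170
  Δ^3: -24  -24  -24
  Δ^4: 0  0
  Δ^5: 0
The third differences are constant (-24) and nonzero, while all higher differences vanish, so the minimal degree is 3.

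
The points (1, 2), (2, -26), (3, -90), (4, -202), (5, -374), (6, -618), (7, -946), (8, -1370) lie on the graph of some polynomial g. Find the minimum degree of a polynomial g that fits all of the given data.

Forward differences of the values at n = 1, 2, 3, 4, 5, 6, 7, 8:
  g  : 2  -26  -90  -202  -374  -618  -946  -1370
  Δ  : -28  -64  -112  -172  -244  -328  -424
  Δ^2: -36  -48  -60  -72  -84  -96
  Δ^3: -12  -12  -12  -12  -12
  Δ^4: 0  0  0  0
  Δ^5: 0  0  0
  Δ^6: 0  0
  Δ^7: 0
The third differences are constant (-12) and nonzero, while all higher differences vanish, so the minimal degree is 3.

3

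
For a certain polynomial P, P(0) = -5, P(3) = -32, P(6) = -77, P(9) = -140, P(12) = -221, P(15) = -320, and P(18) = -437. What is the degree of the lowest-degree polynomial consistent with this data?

Forward differences of the values at t = 0, 3, 6, 9, 12, 15, 18:
  P  : -5  -32  -77  -140  -221  -320  -437
  Δ  : -27  -45  -63  -81  -99  -117
  Δ^2: -18  -18  -18  -18  -18
  Δ^3: 0  0  0  0
  Δ^4: 0  0  0
  Δ^5: 0  0
  Δ^6: 0
The second differences are constant (-18) and nonzero, while all higher differences vanish, so the minimal degree is 2.

2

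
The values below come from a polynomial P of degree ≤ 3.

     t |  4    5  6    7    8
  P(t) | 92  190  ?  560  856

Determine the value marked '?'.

The 4 known points determine the degree-3 polynomial uniquely.
Write P(t) = at^3 + bt^2 + ct + d. Substituting each data point gives a linear system:
  64a + 16b + 4c + d = 92
  125a + 25b + 5c + d = 190
  343a + 49b + 7c + d = 560
  512a + 64b + 8c + d = 856
Solving the system yields a = 2, b = -3, c = 3, d = 0.
So P(t) = 2t^3 - 3t^2 + 3t.
Then P(6) = 342.

342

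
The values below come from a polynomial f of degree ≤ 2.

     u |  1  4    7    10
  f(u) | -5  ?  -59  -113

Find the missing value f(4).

-23

The 3 known points determine the degree-2 polynomial uniquely.
Write f(u) = au^2 + bu + c. Substituting each data point gives a linear system:
  a + b + c = -5
  49a + 7b + c = -59
  100a + 10b + c = -113
Solving the system yields a = -1, b = -1, c = -3.
So f(u) = -u^2 - u - 3.
Then f(4) = -23.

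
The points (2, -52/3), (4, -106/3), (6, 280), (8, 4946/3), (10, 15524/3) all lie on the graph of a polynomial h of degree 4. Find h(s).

Using the Lagrange interpolation formula with nodes 2, 4, 6, 8, 10:
  L_0(s) = (s - 4)(s - 6)(s - 8)(s - 10) / 384
  L_1(s) = (s - 2)(s - 6)(s - 8)(s - 10) / -96
  L_2(s) = (s - 2)(s - 4)(s - 8)(s - 10) / 64
  L_3(s) = (s - 2)(s - 4)(s - 6)(s - 10) / -96
  L_4(s) = (s - 2)(s - 4)(s - 6)(s - 8) / 384
Then h(s) = -52/3·L_0(s) - 106/3·L_1(s) + 280·L_2(s) + 4946/3·L_3(s) + 15524/3·L_4(s).
Expanding and collecting terms gives h(s) = s⁴ - 5s³ + (5/3)s² + s - 2.
Check: h(6) = 280. ✓

h(s) = s^4 - 5s^3 + (5/3)s^2 + s - 2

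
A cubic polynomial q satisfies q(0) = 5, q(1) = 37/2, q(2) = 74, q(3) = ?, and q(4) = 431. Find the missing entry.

403/2

On equispaced nodes a degree-3 polynomial has vanishing fourth forward difference, so
  q(0) - 4·q(1) + 6·q(2) - 4·q(3) + q(4) = 0.
Substituting the known values and solving for q(3):
  -4·q(3) = -806
  q(3) = 403/2.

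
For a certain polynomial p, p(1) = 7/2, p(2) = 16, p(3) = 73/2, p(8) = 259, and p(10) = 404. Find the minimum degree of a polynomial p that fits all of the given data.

2

Divided differences on the nodes 1, 2, 3, 8, 10:
  order 0: 7/2  16  73/2  259  404
  order 1: 25/2  41/2  89/2  145/2
  order 2: 4  4  4
  order 3: 0  0
  order 4: 0
The order-2 divided differences are all 4 (nonzero) and every higher order vanishes, so the data lies on a polynomial of degree exactly 2.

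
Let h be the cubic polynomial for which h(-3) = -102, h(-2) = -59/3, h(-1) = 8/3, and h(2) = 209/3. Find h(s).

h(s) = 6s^3 + 6s^2 - (5/3)s + 1

Write h(s) = as^3 + bs^2 + cs + d. Substituting each data point gives a linear system:
  -27a + 9b - 3c + d = -102
  -8a + 4b - 2c + d = -59/3
  -a + b - c + d = 8/3
  8a + 4b + 2c + d = 209/3
Solving the system yields a = 6, b = 6, c = -5/3, d = 1.
So h(s) = 6s^3 + 6s^2 - (5/3)s + 1.
Check: h(-1) = 8/3. ✓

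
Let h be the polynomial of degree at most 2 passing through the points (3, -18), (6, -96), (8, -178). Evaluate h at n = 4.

-38

Using the Lagrange interpolation formula with nodes 3, 6, 8:
  L_0(n) = (n - 6)(n - 8) / 15
  L_1(n) = (n - 3)(n - 8) / -6
  L_2(n) = (n - 3)(n - 6) / 10
Then h(n) = -18·L_0(n) - 96·L_1(n) - 178·L_2(n).
Expanding and collecting terms gives h(n) = -3n² + n + 6.
Evaluating at n = 4: h(4) = -38.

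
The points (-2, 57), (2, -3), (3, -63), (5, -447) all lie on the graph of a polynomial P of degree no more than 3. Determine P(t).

Using the Lagrange interpolation formula with nodes -2, 2, 3, 5:
  L_0(t) = (t - 2)(t - 3)(t - 5) / -140
  L_1(t) = (t + 2)(t - 3)(t - 5) / 12
  L_2(t) = (t + 2)(t - 2)(t - 5) / -10
  L_3(t) = (t + 2)(t - 2)(t - 3) / 42
Then P(t) = 57·L_0(t) - 3·L_1(t) - 63·L_2(t) - 447·L_3(t).
Expanding and collecting terms gives P(t) = -5t^3 + 6t^2 + 5t + 3.
Check: P(-2) = 57. ✓

P(t) = -5t^3 + 6t^2 + 5t + 3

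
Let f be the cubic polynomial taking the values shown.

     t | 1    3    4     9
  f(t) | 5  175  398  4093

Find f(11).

Using the Lagrange interpolation formula with nodes 1, 3, 4, 9:
  L_0(t) = (t - 3)(t - 4)(t - 9) / -48
  L_1(t) = (t - 1)(t - 4)(t - 9) / 12
  L_2(t) = (t - 1)(t - 3)(t - 9) / -15
  L_3(t) = (t - 1)(t - 3)(t - 4) / 240
Then f(t) = 5·L_0(t) + 175·L_1(t) + 398·L_2(t) + 4093·L_3(t).
Expanding and collecting terms gives f(t) = 5t^3 + 6t^2 - 4t - 2.
Evaluating at t = 11: f(11) = 7335.

7335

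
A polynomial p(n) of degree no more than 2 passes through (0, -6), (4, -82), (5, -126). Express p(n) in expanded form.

Write p(n) = an^2 + bn + c. Substituting each data point gives a linear system:
  c = -6
  16a + 4b + c = -82
  25a + 5b + c = -126
Solving the system yields a = -5, b = 1, c = -6.
So p(n) = -5n² + n - 6.
Check: p(0) = -6. ✓

p(n) = -5n^2 + n - 6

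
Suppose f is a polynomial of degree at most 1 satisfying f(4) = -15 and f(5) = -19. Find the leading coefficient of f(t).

-4

Write f(t) = at + b. Substituting each data point gives a linear system:
  4a + b = -15
  5a + b = -19
Solving the system yields a = -4, b = 1.
So f(t) = -4t + 1.
The leading coefficient is -4.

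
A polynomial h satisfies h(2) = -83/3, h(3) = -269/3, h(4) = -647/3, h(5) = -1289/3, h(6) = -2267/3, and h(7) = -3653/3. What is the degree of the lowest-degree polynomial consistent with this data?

Forward differences of the values at t = 2, 3, 4, 5, 6, 7:
  h  : -83/3  -269/3  -647/3  -1289/3  -2267/3  -3653/3
  Δ  : -62  -126  -214  -326  -462
  Δ^2: -64  -88  -112  -136
  Δ^3: -24  -24  -24
  Δ^4: 0  0
  Δ^5: 0
The third differences are constant (-24) and nonzero, while all higher differences vanish, so the minimal degree is 3.

3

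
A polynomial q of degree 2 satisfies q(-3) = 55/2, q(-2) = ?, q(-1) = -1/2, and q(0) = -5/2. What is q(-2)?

On equispaced nodes a degree-2 polynomial has vanishing third forward difference, so
  - q(-3) + 3·q(-2) - 3·q(-1) + q(0) = 0.
Substituting the known values and solving for q(-2):
  3·q(-2) = 57/2
  q(-2) = 19/2.

19/2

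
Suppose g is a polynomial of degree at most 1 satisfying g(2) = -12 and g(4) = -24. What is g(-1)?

Write g(t) = at + b. Substituting each data point gives a linear system:
  2a + b = -12
  4a + b = -24
Solving the system yields a = -6, b = 0.
So g(t) = -6t.
Then g(-1) = 6.

6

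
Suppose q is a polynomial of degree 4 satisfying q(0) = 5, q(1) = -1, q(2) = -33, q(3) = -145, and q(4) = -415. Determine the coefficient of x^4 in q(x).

-1

Write q(x) = ax^4 + bx^3 + cx^2 + dx + e. Substituting each data point gives a linear system:
  e = 5
  a + b + c + d + e = -1
  16a + 8b + 4c + 2d + e = -33
  81a + 27b + 9c + 3d + e = -145
  256a + 64b + 16c + 4d + e = -415
Solving the system yields a = -1, b = -3, c = 3, d = -5, e = 5.
So q(x) = -x^4 - 3x^3 + 3x^2 - 5x + 5.
The leading coefficient is -1.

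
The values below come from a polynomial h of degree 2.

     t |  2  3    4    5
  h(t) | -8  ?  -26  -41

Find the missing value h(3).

-15

The 3 known points determine the degree-2 polynomial uniquely.
Write h(t) = at^2 + bt + c. Substituting each data point gives a linear system:
  4a + 2b + c = -8
  16a + 4b + c = -26
  25a + 5b + c = -41
Solving the system yields a = -2, b = 3, c = -6.
So h(t) = -2t² + 3t - 6.
Then h(3) = -15.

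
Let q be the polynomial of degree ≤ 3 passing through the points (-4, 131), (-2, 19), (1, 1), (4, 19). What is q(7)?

-89

Using the Lagrange interpolation formula with nodes -4, -2, 1, 4:
  L_0(s) = (s + 2)(s - 1)(s - 4) / -80
  L_1(s) = (s + 4)(s - 1)(s - 4) / 36
  L_2(s) = (s + 4)(s + 2)(s - 4) / -45
  L_3(s) = (s + 4)(s + 2)(s - 1) / 144
Then q(s) = 131·L_0(s) + 19·L_1(s) + 1·L_2(s) + 19·L_3(s).
Expanding and collecting terms gives q(s) = -s^3 + 5s^2 + 2s - 5.
Evaluating at s = 7: q(7) = -89.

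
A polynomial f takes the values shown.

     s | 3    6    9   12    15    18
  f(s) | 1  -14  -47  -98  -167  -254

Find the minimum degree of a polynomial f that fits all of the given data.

2

Forward differences of the values at s = 3, 6, 9, 12, 15, 18:
  f  : 1  -14  -47  -98  -167  -254
  Δ  : -15  -33  -51  -69  -87
  Δ^2: -18  -18  -18  -18
  Δ^3: 0  0  0
  Δ^4: 0  0
  Δ^5: 0
The second differences are constant (-18) and nonzero, while all higher differences vanish, so the minimal degree is 2.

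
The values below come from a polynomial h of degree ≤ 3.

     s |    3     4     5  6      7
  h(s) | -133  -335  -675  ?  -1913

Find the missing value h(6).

The 4 known points determine the degree-3 polynomial uniquely.
Write h(s) = as^3 + bs^2 + cs + d. Substituting each data point gives a linear system:
  27a + 9b + 3c + d = -133
  64a + 16b + 4c + d = -335
  125a + 25b + 5c + d = -675
  343a + 49b + 7c + d = -1913
Solving the system yields a = -6, b = 3, c = -1, d = 5.
So h(s) = -6s^3 + 3s^2 - s + 5.
Then h(6) = -1189.

-1189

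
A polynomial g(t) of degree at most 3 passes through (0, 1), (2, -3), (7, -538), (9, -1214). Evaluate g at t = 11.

-2298

Using the Lagrange interpolation formula with nodes 0, 2, 7, 9:
  L_0(t) = (t - 2)(t - 7)(t - 9) / -126
  L_1(t) = t(t - 7)(t - 9) / 70
  L_2(t) = t(t - 2)(t - 9) / -70
  L_3(t) = t(t - 2)(t - 7) / 126
Then g(t) = 1·L_0(t) - 3·L_1(t) - 538·L_2(t) - 1214·L_3(t).
Expanding and collecting terms gives g(t) = -2t³ + 3t² + 1.
Evaluating at t = 11: g(11) = -2298.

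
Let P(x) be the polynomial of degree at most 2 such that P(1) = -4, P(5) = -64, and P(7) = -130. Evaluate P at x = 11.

Write P(x) = ax^2 + bx + c. Substituting each data point gives a linear system:
  a + b + c = -4
  25a + 5b + c = -64
  49a + 7b + c = -130
Solving the system yields a = -3, b = 3, c = -4.
So P(x) = -3x^2 + 3x - 4.
Then P(11) = -334.

-334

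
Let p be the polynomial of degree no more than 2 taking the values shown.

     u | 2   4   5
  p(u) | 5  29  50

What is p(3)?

14

Using the Lagrange interpolation formula with nodes 2, 4, 5:
  L_0(u) = (u - 4)(u - 5) / 6
  L_1(u) = (u - 2)(u - 5) / -2
  L_2(u) = (u - 2)(u - 4) / 3
Then p(u) = 5·L_0(u) + 29·L_1(u) + 50·L_2(u).
Expanding and collecting terms gives p(u) = 3u^2 - 6u + 5.
Evaluating at u = 3: p(3) = 14.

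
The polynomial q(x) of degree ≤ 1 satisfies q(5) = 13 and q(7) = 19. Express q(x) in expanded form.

q(x) = 3x - 2

Write q(x) = ax + b. Substituting each data point gives a linear system:
  5a + b = 13
  7a + b = 19
Solving the system yields a = 3, b = -2.
So q(x) = 3x - 2.
Check: q(5) = 13. ✓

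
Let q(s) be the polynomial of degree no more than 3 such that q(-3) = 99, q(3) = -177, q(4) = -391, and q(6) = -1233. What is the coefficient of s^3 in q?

Write q(s) = as^3 + bs^2 + cs + d. Substituting each data point gives a linear system:
  -27a + 9b - 3c + d = 99
  27a + 9b + 3c + d = -177
  64a + 16b + 4c + d = -391
  216a + 36b + 6c + d = -1233
Solving the system yields a = -5, b = -4, c = -1, d = -3.
So q(s) = -5s^3 - 4s^2 - s - 3.
The leading coefficient is -5.

-5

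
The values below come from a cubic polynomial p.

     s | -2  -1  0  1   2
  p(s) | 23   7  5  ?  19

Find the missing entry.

On equispaced nodes a degree-3 polynomial has vanishing fourth forward difference, so
  p(-2) - 4·p(-1) + 6·p(0) - 4·p(1) + p(2) = 0.
Substituting the known values and solving for p(1):
  -4·p(1) = -44
  p(1) = 11.

11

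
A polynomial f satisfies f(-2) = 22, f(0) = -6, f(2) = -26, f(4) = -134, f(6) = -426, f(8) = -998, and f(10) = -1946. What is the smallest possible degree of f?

3

Forward differences of the values at u = -2, 0, 2, 4, 6, 8, 10:
  f  : 22  -6  -26  -134  -426  -998  -1946
  Δ  : -28  -20  -108  -292  -572  -948
  Δ^2: 8  -88  -184  -280  -376
  Δ^3: -96  -96  -96  -96
  Δ^4: 0  0  0
  Δ^5: 0  0
  Δ^6: 0
The third differences are constant (-96) and nonzero, while all higher differences vanish, so the minimal degree is 3.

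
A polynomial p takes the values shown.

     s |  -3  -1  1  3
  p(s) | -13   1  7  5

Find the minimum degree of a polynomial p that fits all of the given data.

2

Forward differences of the values at s = -3, -1, 1, 3:
  p  : -13  1  7  5
  Δ  : 14  6  -2
  Δ^2: -8  -8
  Δ^3: 0
The second differences are constant (-8) and nonzero, while all higher differences vanish, so the minimal degree is 2.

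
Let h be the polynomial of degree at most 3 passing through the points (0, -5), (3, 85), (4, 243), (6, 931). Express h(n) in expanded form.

Using the Lagrange interpolation formula with nodes 0, 3, 4, 6:
  L_0(n) = (n - 3)(n - 4)(n - 6) / -72
  L_1(n) = n(n - 4)(n - 6) / 9
  L_2(n) = n(n - 3)(n - 6) / -8
  L_3(n) = n(n - 3)(n - 4) / 36
Then h(n) = -5·L_0(n) + 85·L_1(n) + 243·L_2(n) + 931·L_3(n).
Expanding and collecting terms gives h(n) = 5n^3 - 3n^2 - 6n - 5.
Check: h(0) = -5. ✓

h(n) = 5n^3 - 3n^2 - 6n - 5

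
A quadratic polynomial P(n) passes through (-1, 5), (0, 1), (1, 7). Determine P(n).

Using the Lagrange interpolation formula with nodes -1, 0, 1:
  L_0(n) = n(n - 1) / 2
  L_1(n) = (n + 1)(n - 1) / -1
  L_2(n) = (n + 1)n / 2
Then P(n) = 5·L_0(n) + 1·L_1(n) + 7·L_2(n).
Expanding and collecting terms gives P(n) = 5n^2 + n + 1.
Check: P(-1) = 5. ✓

P(n) = 5n^2 + n + 1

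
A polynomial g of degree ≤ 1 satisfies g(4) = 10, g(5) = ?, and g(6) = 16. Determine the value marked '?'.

13

The 2 known points determine the degree-1 polynomial uniquely.
Write g(n) = an + b. Substituting each data point gives a linear system:
  4a + b = 10
  6a + b = 16
Solving the system yields a = 3, b = -2.
So g(n) = 3n - 2.
Then g(5) = 13.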